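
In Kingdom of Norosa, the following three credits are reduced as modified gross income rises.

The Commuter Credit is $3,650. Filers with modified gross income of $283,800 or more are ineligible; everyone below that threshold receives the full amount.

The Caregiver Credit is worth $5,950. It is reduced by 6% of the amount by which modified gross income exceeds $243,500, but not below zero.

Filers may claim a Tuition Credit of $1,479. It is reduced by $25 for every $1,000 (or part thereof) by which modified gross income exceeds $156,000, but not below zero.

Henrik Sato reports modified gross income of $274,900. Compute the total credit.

Commuter Credit: $274,900 is below the $283,800 cutoff, so the full $3,650 applies.
Caregiver Credit: 6% of the $31,400 excess over $243,500 is $1,884; credit = $5,950 − $1,884 = $4,066.
Tuition Credit: income exceeds $156,000 by $118,900 → 119 increments × $25 = $2,975 ≥ base, so the credit is $0.
Total: $3,650 + $4,066 + $0 = $7,716.

$7,716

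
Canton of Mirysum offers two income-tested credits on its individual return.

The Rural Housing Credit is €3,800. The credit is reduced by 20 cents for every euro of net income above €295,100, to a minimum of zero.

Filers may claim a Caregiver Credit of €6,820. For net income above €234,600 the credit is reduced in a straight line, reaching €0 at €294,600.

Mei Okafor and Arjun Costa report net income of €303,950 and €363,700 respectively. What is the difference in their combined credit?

Mei (€303,950): Rural Housing Credit: 20% of the €8,850 excess over €295,100 is €1,770; credit = €3,800 − €1,770 = €2,030. Caregiver Credit: €303,950 is at or above €294,600, so the credit is €0. total €2,030 + €0 = €2,030
Arjun (€363,700): Rural Housing Credit: 20% of the €68,600 excess over €295,100 is €13,720 ≥ base, so the credit is €0. Caregiver Credit: €363,700 is at or above €294,600, so the credit is €0. total €0 + €0 = €0
Difference: |€2,030 − €0| = €2,030.

€2,030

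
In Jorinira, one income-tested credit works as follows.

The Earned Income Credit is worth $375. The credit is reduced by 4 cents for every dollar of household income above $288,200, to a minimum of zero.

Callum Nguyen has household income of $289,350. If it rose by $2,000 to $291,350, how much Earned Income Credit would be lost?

At $289,350 — 4% of the $1,150 excess over $288,200 is $46; credit = $375 − $46 = $329.
At $291,350 — 4% of the $3,150 excess over $288,200 is $126; credit = $375 − $126 = $249.
Lost: $329 − $249 = $80.

$80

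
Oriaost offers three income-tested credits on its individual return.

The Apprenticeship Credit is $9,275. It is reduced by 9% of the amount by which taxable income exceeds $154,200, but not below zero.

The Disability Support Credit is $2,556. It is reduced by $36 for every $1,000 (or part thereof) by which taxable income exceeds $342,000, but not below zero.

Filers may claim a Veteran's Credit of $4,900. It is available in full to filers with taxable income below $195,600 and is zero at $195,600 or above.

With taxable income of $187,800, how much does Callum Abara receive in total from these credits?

Apprenticeship Credit: 9% of the $33,600 excess over $154,200 is $3,024; credit = $9,275 − $3,024 = $6,251.
Disability Support Credit: $187,800 is at or below the $342,000 threshold, so the full $2,556 applies.
Veteran's Credit: $187,800 is below the $195,600 cutoff, so the full $4,900 applies.
Total: $6,251 + $2,556 + $4,900 = $13,707.

$13,707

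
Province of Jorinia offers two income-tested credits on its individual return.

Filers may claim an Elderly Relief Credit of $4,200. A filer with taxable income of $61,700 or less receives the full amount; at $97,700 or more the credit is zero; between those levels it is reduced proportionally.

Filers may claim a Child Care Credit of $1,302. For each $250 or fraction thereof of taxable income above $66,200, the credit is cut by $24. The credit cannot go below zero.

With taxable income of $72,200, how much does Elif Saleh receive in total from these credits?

Elderly Relief Credit: $72,200 is $10,500 into a $36,000 phase-out range, leaving 25,500/36,000 of the credit: $4,200 × 25,500/36,000 = $2,975.
Child Care Credit: income exceeds $66,200 by $6,000, which is 24 full-or-partial $250 increments; reduction = 24 × $24 = $576, leaving $726.
Total: $2,975 + $726 = $3,701.

$3,701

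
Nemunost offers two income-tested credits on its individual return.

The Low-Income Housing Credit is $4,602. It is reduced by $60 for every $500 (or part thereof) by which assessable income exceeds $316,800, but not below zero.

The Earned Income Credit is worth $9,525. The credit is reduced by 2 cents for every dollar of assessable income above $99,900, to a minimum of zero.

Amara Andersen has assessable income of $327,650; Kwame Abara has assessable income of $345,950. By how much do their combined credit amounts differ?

$2,586

Amara ($327,650): Low-Income Housing Credit: income exceeds $316,800 by $10,850, which is 22 full-or-partial $500 increments; reduction = 22 × $60 = $1,320, leaving $3,282. Earned Income Credit: 2% of the $227,750 excess over $99,900 is $4,555; credit = $9,525 − $4,555 = $4,970. total $3,282 + $4,970 = $8,252
Kwame ($345,950): Low-Income Housing Credit: income exceeds $316,800 by $29,150, which is 59 full-or-partial $500 increments; reduction = 59 × $60 = $3,540, leaving $1,062. Earned Income Credit: 2% of the $246,050 excess over $99,900 is $4,921; credit = $9,525 − $4,921 = $4,604. total $1,062 + $4,604 = $5,666
Difference: |$8,252 − $5,666| = $2,586.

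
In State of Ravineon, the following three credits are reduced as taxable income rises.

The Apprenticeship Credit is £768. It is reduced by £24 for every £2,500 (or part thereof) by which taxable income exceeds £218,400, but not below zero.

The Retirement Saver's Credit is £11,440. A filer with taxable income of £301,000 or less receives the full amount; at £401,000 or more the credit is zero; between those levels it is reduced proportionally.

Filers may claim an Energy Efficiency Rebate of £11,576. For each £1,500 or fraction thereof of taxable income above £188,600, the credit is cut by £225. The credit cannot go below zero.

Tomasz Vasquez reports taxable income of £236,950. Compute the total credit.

Apprenticeship Credit: income exceeds £218,400 by £18,550, which is 8 full-or-partial £2,500 increments; reduction = 8 × £24 = £192, leaving £576.
Retirement Saver's Credit: £236,950 is at or below the £301,000 threshold, so the full £11,440 applies.
Energy Efficiency Rebate: income exceeds £188,600 by £48,350, which is 33 full-or-partial £1,500 increments; reduction = 33 × £225 = £7,425, leaving £4,151.
Total: £576 + £11,440 + £4,151 = £16,167.

£16,167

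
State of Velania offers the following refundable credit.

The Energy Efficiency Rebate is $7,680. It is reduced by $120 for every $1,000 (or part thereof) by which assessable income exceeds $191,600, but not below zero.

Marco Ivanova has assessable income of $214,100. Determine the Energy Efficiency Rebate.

$4,920

Energy Efficiency Rebate: income exceeds $191,600 by $22,500, which is 23 full-or-partial $1,000 increments; reduction = 23 × $120 = $2,760, leaving $4,920.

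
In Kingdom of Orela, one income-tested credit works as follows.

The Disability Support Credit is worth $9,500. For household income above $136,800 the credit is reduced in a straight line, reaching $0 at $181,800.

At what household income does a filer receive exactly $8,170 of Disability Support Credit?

$8,170 is 8,170/9,500 of the full $9,500, so 1,330/9,500 of the $45,000 range has been used: income = $136,800 + $45,000 × 1,330/9,500 = $143,100.

$143,100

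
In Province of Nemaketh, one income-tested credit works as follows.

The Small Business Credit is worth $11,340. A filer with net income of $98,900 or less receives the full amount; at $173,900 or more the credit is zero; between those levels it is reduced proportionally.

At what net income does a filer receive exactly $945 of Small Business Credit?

$167,650

$945 is 945/11,340 of the full $11,340, so 10,395/11,340 of the $75,000 range has been used: income = $98,900 + $75,000 × 10,395/11,340 = $167,650.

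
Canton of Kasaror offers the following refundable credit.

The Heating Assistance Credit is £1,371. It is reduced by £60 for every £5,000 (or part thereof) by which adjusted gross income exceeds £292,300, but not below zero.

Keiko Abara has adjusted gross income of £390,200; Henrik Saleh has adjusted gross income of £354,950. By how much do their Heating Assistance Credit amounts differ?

£420

Keiko (£390,200): Heating Assistance Credit: income exceeds £292,300 by £97,900, which is 20 full-or-partial £5,000 increments; reduction = 20 × £60 = £1,200, leaving £171.
Henrik (£354,950): Heating Assistance Credit: income exceeds £292,300 by £62,650, which is 13 full-or-partial £5,000 increments; reduction = 13 × £60 = £780, leaving £591.
Difference: |£171 − £591| = £420.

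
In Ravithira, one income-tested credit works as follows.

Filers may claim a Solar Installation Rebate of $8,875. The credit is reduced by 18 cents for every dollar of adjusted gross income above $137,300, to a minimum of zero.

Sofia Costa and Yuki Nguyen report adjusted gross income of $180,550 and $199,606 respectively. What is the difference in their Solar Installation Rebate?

$1,090

Sofia ($180,550): Solar Installation Rebate: 18% of the $43,250 excess over $137,300 is $7,785; credit = $8,875 − $7,785 = $1,090.
Yuki ($199,606): Solar Installation Rebate: 18% of the $62,306 excess over $137,300 is $11,215.08 ≥ base, so the credit is $0.
Difference: |$1,090 − $0| = $1,090.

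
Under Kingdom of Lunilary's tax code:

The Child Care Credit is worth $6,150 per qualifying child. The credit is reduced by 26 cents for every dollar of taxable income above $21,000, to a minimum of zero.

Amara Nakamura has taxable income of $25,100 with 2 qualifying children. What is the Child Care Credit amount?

Child Care Credit: base = 2 × $6,150 = $12,300. 26% of the $4,100 excess over $21,000 is $1,066; credit = $12,300 − $1,066 = $11,234.

$11,234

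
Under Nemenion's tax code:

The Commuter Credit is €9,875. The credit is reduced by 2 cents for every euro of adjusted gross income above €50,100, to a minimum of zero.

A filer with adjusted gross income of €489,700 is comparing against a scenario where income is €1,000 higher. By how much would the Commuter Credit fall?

€20

At €489,700 — 2% of the €439,600 excess over €50,100 is €8,792; credit = €9,875 − €8,792 = €1,083.
At €490,700 — 2% of the €440,600 excess over €50,100 is €8,812; credit = €9,875 − €8,812 = €1,063.
Lost: €1,083 − €1,063 = €20.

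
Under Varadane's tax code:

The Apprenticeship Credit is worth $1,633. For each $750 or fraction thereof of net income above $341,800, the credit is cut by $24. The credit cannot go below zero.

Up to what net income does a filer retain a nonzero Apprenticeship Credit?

$392,800

After 68 increments the reduction is 68 × $24 = $1,632, leaving $1; one more increment wipes it out. Increment 68 ends at excess 68 × $750 = $51,000, so the highest qualifying income is $341,800 + $51,000 = $392,800.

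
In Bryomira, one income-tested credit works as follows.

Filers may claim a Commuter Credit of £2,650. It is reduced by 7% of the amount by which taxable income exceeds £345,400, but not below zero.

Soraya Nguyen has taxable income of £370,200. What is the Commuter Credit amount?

Commuter Credit: 7% of the £24,800 excess over £345,400 is £1,736; credit = £2,650 − £1,736 = £914.

£914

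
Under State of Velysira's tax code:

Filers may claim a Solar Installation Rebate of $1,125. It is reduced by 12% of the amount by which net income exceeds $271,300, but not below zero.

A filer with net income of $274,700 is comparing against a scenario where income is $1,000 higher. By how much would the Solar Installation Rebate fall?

$120

At $274,700 — 12% of the $3,400 excess over $271,300 is $408; credit = $1,125 − $408 = $717.
At $275,700 — 12% of the $4,400 excess over $271,300 is $528; credit = $1,125 − $528 = $597.
Lost: $717 − $597 = $120.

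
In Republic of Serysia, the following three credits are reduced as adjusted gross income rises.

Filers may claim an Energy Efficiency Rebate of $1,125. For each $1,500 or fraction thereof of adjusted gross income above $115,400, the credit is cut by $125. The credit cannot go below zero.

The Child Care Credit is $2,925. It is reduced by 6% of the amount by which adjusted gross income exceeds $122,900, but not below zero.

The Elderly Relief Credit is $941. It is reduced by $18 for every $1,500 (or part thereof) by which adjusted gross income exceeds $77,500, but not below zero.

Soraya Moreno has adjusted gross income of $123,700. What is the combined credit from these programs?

Energy Efficiency Rebate: income exceeds $115,400 by $8,300, which is 6 full-or-partial $1,500 increments; reduction = 6 × $125 = $750, leaving $375.
Child Care Credit: 6% of the $800 excess over $122,900 is $48; credit = $2,925 − $48 = $2,877.
Elderly Relief Credit: income exceeds $77,500 by $46,200, which is 31 full-or-partial $1,500 increments; reduction = 31 × $18 = $558, leaving $383.
Total: $375 + $2,877 + $383 = $3,635.

$3,635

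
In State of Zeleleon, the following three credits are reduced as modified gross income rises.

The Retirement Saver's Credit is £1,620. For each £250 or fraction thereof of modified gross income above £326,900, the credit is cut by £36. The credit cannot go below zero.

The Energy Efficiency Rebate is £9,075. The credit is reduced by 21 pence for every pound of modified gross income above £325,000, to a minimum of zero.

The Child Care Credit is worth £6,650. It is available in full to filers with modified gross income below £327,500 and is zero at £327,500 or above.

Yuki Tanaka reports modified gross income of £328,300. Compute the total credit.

Retirement Saver's Credit: income exceeds £326,900 by £1,400, which is 6 full-or-partial £250 increments; reduction = 6 × £36 = £216, leaving £1,404.
Energy Efficiency Rebate: 21% of the £3,300 excess over £325,000 is £693; credit = £9,075 − £693 = £8,382.
Child Care Credit: £328,300 meets or exceeds the £327,500 cutoff, so the credit is £0.
Total: £1,404 + £8,382 + £0 = £9,786.

£9,786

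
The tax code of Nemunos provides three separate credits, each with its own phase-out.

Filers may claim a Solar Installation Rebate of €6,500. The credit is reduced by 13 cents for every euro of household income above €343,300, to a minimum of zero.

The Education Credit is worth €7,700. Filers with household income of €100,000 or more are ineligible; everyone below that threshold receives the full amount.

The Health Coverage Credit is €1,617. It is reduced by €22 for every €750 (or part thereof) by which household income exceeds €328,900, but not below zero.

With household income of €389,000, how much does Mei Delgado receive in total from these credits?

€559

Solar Installation Rebate: 13% of the €45,700 excess over €343,300 is €5,941; credit = €6,500 − €5,941 = €559.
Education Credit: €389,000 meets or exceeds the €100,000 cutoff, so the credit is €0.
Health Coverage Credit: income exceeds €328,900 by €60,100 → 81 increments × €22 = €1,782 ≥ base, so the credit is €0.
Total: €559 + €0 + €0 = €559.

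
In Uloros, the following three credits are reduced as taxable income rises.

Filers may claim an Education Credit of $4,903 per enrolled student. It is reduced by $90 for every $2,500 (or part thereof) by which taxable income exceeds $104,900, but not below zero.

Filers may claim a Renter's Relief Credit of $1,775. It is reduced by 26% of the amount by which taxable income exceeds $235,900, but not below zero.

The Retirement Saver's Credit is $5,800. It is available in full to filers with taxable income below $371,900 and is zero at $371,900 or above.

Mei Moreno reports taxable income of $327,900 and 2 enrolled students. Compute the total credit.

$7,506

Education Credit: base = 2 × $4,903 = $9,806. income exceeds $104,900 by $223,000, which is 90 full-or-partial $2,500 increments; reduction = 90 × $90 = $8,100, leaving $1,706.
Renter's Relief Credit: 26% of the $92,000 excess over $235,900 is $23,920 ≥ base, so the credit is $0.
Retirement Saver's Credit: $327,900 is below the $371,900 cutoff, so the full $5,800 applies.
Total: $1,706 + $0 + $5,800 = $7,506.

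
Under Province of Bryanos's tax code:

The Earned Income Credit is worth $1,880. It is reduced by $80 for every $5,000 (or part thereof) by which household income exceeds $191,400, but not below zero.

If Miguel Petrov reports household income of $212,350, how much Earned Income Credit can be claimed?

$1,480

Earned Income Credit: income exceeds $191,400 by $20,950, which is 5 full-or-partial $5,000 increments; reduction = 5 × $80 = $400, leaving $1,480.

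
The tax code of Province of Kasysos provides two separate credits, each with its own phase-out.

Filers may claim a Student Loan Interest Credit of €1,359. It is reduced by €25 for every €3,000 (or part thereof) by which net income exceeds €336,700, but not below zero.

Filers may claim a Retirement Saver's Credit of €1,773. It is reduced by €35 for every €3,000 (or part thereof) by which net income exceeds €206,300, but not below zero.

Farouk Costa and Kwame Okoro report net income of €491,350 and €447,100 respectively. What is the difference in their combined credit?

Farouk (€491,350): Student Loan Interest Credit: income exceeds €336,700 by €154,650, which is 52 full-or-partial €3,000 increments; reduction = 52 × €25 = €1,300, leaving €59. Retirement Saver's Credit: income exceeds €206,300 by €285,050 → 96 increments × €35 = €3,360 ≥ base, so the credit is €0. total €59 + €0 = €59
Kwame (€447,100): Student Loan Interest Credit: income exceeds €336,700 by €110,400, which is 37 full-or-partial €3,000 increments; reduction = 37 × €25 = €925, leaving €434. Retirement Saver's Credit: income exceeds €206,300 by €240,800 → 81 increments × €35 = €2,835 ≥ base, so the credit is €0. total €434 + €0 = €434
Difference: |€59 − €434| = €375.

€375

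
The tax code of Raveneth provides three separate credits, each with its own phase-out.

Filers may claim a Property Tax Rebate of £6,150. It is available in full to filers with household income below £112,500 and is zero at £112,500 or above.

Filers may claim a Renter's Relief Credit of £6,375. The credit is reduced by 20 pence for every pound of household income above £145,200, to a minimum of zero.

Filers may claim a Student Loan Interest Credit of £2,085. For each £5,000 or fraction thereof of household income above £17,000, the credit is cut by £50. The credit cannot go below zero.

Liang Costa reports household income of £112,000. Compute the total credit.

Property Tax Rebate: £112,000 is below the £112,500 cutoff, so the full £6,150 applies.
Renter's Relief Credit: £112,000 is at or below the £145,200 threshold, so the full £6,375 applies.
Student Loan Interest Credit: income exceeds £17,000 by £95,000, which is 19 full-or-partial £5,000 increments; reduction = 19 × £50 = £950, leaving £1,135.
Total: £6,150 + £6,375 + £1,135 = £13,660.

£13,660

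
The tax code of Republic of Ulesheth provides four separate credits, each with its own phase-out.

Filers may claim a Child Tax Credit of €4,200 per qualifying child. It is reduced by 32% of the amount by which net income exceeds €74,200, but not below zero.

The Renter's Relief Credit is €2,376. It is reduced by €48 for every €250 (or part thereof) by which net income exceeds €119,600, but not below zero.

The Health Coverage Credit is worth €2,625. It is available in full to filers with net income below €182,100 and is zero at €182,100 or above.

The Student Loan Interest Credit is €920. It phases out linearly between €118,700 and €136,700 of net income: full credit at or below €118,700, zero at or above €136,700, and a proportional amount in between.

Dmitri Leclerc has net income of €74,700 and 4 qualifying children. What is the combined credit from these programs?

€22,561

Child Tax Credit: base = 4 × €4,200 = €16,800. 32% of the €500 excess over €74,200 is €160; credit = €16,800 − €160 = €16,640.
Renter's Relief Credit: €74,700 is at or below the €119,600 threshold, so the full €2,376 applies.
Health Coverage Credit: €74,700 is below the €182,100 cutoff, so the full €2,625 applies.
Student Loan Interest Credit: €74,700 is at or below the €118,700 threshold, so the full €920 applies.
Total: €16,640 + €2,376 + €2,625 + €920 = €22,561.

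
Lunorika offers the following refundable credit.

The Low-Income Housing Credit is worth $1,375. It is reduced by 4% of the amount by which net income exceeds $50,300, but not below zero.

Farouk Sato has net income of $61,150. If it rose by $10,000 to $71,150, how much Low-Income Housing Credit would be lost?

$400

At $61,150 — 4% of the $10,850 excess over $50,300 is $434; credit = $1,375 − $434 = $941.
At $71,150 — 4% of the $20,850 excess over $50,300 is $834; credit = $1,375 − $834 = $541.
Lost: $941 − $541 = $400.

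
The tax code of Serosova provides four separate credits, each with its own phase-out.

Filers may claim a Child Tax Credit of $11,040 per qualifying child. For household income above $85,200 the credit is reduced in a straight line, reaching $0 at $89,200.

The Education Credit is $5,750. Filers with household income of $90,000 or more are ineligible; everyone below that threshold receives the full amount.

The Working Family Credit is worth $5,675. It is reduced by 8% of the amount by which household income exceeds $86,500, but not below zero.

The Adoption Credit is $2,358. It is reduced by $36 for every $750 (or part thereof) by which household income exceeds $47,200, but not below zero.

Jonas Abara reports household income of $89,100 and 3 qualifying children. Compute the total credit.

Child Tax Credit: base = 3 × $11,040 = $33,120. $89,100 is $3,900 into a $4,000 phase-out range, leaving 100/4,000 of the credit: $33,120 × 100/4,000 = $828.
Education Credit: $89,100 is below the $90,000 cutoff, so the full $5,750 applies.
Working Family Credit: 8% of the $2,600 excess over $86,500 is $208; credit = $5,675 − $208 = $5,467.
Adoption Credit: income exceeds $47,200 by $41,900, which is 56 full-or-partial $750 increments; reduction = 56 × $36 = $2,016, leaving $342.
Total: $828 + $5,750 + $5,467 + $342 = $12,387.

$12,387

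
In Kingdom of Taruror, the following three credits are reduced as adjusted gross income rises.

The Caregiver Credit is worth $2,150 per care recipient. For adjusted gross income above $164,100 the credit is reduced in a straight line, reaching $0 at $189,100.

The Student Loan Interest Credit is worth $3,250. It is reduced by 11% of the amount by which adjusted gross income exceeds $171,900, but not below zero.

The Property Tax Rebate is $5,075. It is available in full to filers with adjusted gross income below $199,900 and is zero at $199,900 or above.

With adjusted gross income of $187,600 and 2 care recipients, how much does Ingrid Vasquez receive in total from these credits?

Caregiver Credit: base = 2 × $2,150 = $4,300. $187,600 is $23,500 into a $25,000 phase-out range, leaving 1,500/25,000 of the credit: $4,300 × 1,500/25,000 = $258.
Student Loan Interest Credit: 11% of the $15,700 excess over $171,900 is $1,727; credit = $3,250 − $1,727 = $1,523.
Property Tax Rebate: $187,600 is below the $199,900 cutoff, so the full $5,075 applies.
Total: $258 + $1,523 + $5,075 = $6,856.

$6,856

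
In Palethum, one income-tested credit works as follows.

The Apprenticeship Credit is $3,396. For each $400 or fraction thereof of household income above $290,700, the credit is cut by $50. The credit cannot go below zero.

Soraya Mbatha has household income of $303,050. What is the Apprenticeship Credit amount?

$1,846

Apprenticeship Credit: income exceeds $290,700 by $12,350, which is 31 full-or-partial $400 increments; reduction = 31 × $50 = $1,550, leaving $1,846.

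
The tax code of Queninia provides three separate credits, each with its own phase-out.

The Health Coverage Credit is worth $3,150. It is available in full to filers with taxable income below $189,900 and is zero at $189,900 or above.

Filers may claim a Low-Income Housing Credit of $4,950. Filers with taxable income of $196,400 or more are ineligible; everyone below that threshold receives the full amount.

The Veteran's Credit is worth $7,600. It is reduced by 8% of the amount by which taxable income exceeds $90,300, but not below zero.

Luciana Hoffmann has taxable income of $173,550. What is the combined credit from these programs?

Health Coverage Credit: $173,550 is below the $189,900 cutoff, so the full $3,150 applies.
Low-Income Housing Credit: $173,550 is below the $196,400 cutoff, so the full $4,950 applies.
Veteran's Credit: 8% of the $83,250 excess over $90,300 is $6,660; credit = $7,600 − $6,660 = $940.
Total: $3,150 + $4,950 + $940 = $9,040.

$9,040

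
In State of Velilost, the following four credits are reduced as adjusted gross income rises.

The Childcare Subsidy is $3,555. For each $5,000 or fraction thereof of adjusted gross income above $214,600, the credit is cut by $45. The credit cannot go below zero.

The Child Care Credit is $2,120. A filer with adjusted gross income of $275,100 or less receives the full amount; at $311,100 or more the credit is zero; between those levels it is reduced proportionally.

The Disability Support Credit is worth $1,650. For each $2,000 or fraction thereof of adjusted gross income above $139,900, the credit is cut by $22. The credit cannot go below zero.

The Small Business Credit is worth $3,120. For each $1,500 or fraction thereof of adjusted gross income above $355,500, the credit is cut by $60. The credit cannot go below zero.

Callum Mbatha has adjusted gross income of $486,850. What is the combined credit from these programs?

Childcare Subsidy: income exceeds $214,600 by $272,250, which is 55 full-or-partial $5,000 increments; reduction = 55 × $45 = $2,475, leaving $1,080.
Child Care Credit: $486,850 is at or above $311,100, so the credit is $0.
Disability Support Credit: income exceeds $139,900 by $346,950 → 174 increments × $22 = $3,828 ≥ base, so the credit is $0.
Small Business Credit: income exceeds $355,500 by $131,350 → 88 increments × $60 = $5,280 ≥ base, so the credit is $0.
Total: $1,080 + $0 + $0 + $0 = $1,080.

$1,080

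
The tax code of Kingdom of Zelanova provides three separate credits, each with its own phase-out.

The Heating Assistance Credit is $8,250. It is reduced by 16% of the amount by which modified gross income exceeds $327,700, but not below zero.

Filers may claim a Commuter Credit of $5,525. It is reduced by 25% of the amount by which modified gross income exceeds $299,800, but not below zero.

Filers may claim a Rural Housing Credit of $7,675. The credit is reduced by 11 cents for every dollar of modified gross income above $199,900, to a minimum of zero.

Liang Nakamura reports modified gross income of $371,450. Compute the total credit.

$1,250

Heating Assistance Credit: 16% of the $43,750 excess over $327,700 is $7,000; credit = $8,250 − $7,000 = $1,250.
Commuter Credit: 25% of the $71,650 excess over $299,800 is $17,912.50 ≥ base, so the credit is $0.
Rural Housing Credit: 11% of the $171,550 excess over $199,900 is $18,870.50 ≥ base, so the credit is $0.
Total: $1,250 + $0 + $0 = $1,250.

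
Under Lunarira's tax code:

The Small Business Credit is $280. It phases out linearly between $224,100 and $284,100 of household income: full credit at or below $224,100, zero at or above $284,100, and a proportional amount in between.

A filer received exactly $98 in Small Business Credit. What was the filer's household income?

$98 is 98/280 of the full $280, so 182/280 of the $60,000 range has been used: income = $224,100 + $60,000 × 182/280 = $263,100.

$263,100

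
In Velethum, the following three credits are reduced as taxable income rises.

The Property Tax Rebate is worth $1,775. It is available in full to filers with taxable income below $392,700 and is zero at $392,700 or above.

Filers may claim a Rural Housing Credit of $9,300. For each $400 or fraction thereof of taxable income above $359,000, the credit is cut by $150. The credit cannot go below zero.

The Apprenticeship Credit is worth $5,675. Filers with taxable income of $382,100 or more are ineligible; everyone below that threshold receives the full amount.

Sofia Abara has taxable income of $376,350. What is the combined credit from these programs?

$10,150

Property Tax Rebate: $376,350 is below the $392,700 cutoff, so the full $1,775 applies.
Rural Housing Credit: income exceeds $359,000 by $17,350, which is 44 full-or-partial $400 increments; reduction = 44 × $150 = $6,600, leaving $2,700.
Apprenticeship Credit: $376,350 is below the $382,100 cutoff, so the full $5,675 applies.
Total: $1,775 + $2,700 + $5,675 = $10,150.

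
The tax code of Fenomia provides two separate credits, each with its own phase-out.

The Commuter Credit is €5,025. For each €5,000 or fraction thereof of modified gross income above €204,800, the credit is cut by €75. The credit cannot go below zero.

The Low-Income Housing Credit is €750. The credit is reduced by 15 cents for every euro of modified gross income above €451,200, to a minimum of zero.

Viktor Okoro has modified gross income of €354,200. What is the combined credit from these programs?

Commuter Credit: income exceeds €204,800 by €149,400, which is 30 full-or-partial €5,000 increments; reduction = 30 × €75 = €2,250, leaving €2,775.
Low-Income Housing Credit: €354,200 is at or below the €451,200 threshold, so the full €750 applies.
Total: €2,775 + €750 = €3,525.

€3,525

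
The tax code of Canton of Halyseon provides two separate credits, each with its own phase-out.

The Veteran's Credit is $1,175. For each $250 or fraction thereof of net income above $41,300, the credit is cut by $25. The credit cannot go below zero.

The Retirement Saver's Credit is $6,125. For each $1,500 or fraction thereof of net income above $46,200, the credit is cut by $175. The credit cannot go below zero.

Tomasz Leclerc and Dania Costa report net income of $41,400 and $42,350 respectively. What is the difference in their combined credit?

Tomasz ($41,400): Veteran's Credit: income exceeds $41,300 by $100, which is 1 full-or-partial $250 increment; reduction = 1 × $25 = $25, leaving $1,150. Retirement Saver's Credit: $41,400 is at or below the $46,200 threshold, so the full $6,125 applies. total $1,150 + $6,125 = $7,275
Dania ($42,350): Veteran's Credit: income exceeds $41,300 by $1,050, which is 5 full-or-partial $250 increments; reduction = 5 × $25 = $125, leaving $1,050. Retirement Saver's Credit: $42,350 is at or below the $46,200 threshold, so the full $6,125 applies. total $1,050 + $6,125 = $7,175
Difference: |$7,275 − $7,175| = $100.

$100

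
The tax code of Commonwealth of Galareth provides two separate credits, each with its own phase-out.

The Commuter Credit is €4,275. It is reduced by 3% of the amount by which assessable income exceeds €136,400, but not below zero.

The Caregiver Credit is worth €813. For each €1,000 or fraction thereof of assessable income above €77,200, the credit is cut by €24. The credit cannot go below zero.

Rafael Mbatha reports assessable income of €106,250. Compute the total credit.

Commuter Credit: €106,250 is at or below the €136,400 threshold, so the full €4,275 applies.
Caregiver Credit: income exceeds €77,200 by €29,050, which is 30 full-or-partial €1,000 increments; reduction = 30 × €24 = €720, leaving €93.
Total: €4,275 + €93 = €4,368.

€4,368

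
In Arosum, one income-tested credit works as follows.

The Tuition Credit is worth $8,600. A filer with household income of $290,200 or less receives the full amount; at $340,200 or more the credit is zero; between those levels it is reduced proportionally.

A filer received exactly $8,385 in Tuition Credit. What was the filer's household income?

$291,450

$8,385 is 8,385/8,600 of the full $8,600, so 215/8,600 of the $50,000 range has been used: income = $290,200 + $50,000 × 215/8,600 = $291,450.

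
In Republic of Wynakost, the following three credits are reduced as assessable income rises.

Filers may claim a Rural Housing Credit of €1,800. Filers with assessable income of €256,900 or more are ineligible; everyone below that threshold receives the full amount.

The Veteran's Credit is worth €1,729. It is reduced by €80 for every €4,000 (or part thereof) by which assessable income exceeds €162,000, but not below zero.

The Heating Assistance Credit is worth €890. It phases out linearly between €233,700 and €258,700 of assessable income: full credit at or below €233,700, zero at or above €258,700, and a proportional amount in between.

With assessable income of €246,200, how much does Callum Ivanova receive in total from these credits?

Rural Housing Credit: €246,200 is below the €256,900 cutoff, so the full €1,800 applies.
Veteran's Credit: income exceeds €162,000 by €84,200 → 22 increments × €80 = €1,760 ≥ base, so the credit is €0.
Heating Assistance Credit: €246,200 is €12,500 into a €25,000 phase-out range, leaving 12,500/25,000 of the credit: €890 × 12,500/25,000 = €445.
Total: €1,800 + €0 + €445 = €2,245.

€2,245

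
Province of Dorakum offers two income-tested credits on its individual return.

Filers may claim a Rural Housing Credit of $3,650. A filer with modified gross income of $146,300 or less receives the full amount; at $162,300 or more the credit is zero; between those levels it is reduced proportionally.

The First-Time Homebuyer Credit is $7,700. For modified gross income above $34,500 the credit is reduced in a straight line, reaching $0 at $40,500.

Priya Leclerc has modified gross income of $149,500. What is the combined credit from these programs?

Rural Housing Credit: $149,500 is $3,200 into a $16,000 phase-out range, leaving 12,800/16,000 of the credit: $3,650 × 12,800/16,000 = $2,920.
First-Time Homebuyer Credit: $149,500 is at or above $40,500, so the credit is $0.
Total: $2,920 + $0 = $2,920.

$2,920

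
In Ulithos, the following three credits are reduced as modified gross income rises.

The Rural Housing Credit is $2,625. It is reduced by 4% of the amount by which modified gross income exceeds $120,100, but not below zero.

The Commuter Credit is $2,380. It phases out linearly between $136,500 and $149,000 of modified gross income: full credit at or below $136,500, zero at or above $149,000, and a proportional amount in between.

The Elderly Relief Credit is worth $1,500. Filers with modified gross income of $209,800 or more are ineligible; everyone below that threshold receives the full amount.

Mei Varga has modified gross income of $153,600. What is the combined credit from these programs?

$2,785

Rural Housing Credit: 4% of the $33,500 excess over $120,100 is $1,340; credit = $2,625 − $1,340 = $1,285.
Commuter Credit: $153,600 is at or above $149,000, so the credit is $0.
Elderly Relief Credit: $153,600 is below the $209,800 cutoff, so the full $1,500 applies.
Total: $1,285 + $0 + $1,500 = $2,785.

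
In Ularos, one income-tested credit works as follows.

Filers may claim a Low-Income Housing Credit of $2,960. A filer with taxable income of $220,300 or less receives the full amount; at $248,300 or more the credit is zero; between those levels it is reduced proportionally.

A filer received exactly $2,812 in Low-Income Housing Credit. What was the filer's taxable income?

$221,700

$2,812 is 2,812/2,960 of the full $2,960, so 148/2,960 of the $28,000 range has been used: income = $220,300 + $28,000 × 148/2,960 = $221,700.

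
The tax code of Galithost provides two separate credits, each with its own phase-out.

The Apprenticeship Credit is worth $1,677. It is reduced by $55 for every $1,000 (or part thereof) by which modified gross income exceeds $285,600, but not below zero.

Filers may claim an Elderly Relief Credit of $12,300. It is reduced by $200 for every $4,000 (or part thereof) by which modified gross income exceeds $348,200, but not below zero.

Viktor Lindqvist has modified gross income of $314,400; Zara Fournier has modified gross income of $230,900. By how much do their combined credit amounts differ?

Viktor ($314,400): Apprenticeship Credit: income exceeds $285,600 by $28,800, which is 29 full-or-partial $1,000 increments; reduction = 29 × $55 = $1,595, leaving $82. Elderly Relief Credit: $314,400 is at or below the $348,200 threshold, so the full $12,300 applies. total $82 + $12,300 = $12,382
Zara ($230,900): Apprenticeship Credit: $230,900 is at or below the $285,600 threshold, so the full $1,677 applies. Elderly Relief Credit: $230,900 is at or below the $348,200 threshold, so the full $12,300 applies. total $1,677 + $12,300 = $13,977
Difference: |$12,382 − $13,977| = $1,595.

$1,595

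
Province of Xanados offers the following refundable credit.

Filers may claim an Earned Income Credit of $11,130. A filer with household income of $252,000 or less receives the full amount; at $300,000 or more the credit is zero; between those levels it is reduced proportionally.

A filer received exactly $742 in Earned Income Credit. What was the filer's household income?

$742 is 742/11,130 of the full $11,130, so 10,388/11,130 of the $48,000 range has been used: income = $252,000 + $48,000 × 10,388/11,130 = $296,800.

$296,800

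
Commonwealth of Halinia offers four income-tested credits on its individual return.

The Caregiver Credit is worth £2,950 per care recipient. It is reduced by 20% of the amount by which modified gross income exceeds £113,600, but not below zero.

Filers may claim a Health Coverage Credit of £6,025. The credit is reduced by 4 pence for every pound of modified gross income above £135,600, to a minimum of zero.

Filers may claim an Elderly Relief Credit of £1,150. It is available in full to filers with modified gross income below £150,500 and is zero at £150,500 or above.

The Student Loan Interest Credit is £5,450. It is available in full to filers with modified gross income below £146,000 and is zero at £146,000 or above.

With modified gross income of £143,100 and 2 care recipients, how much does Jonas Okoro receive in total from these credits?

Caregiver Credit: base = 2 × £2,950 = £5,900. 20% of the £29,500 excess over £113,600 is £5,900 ≥ base, so the credit is £0.
Health Coverage Credit: 4% of the £7,500 excess over £135,600 is £300; credit = £6,025 − £300 = £5,725.
Elderly Relief Credit: £143,100 is below the £150,500 cutoff, so the full £1,150 applies.
Student Loan Interest Credit: £143,100 is below the £146,000 cutoff, so the full £5,450 applies.
Total: £0 + £5,725 + £1,150 + £5,450 = £12,325.

£12,325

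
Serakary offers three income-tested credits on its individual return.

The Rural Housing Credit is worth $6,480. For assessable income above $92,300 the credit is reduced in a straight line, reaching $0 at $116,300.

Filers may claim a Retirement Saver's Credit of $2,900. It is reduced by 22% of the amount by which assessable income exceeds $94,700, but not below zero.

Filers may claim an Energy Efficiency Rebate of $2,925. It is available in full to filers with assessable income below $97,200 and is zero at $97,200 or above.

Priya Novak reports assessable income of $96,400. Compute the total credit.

$10,824

Rural Housing Credit: $96,400 is $4,100 into a $24,000 phase-out range, leaving 19,900/24,000 of the credit: $6,480 × 19,900/24,000 = $5,373.
Retirement Saver's Credit: 22% of the $1,700 excess over $94,700 is $374; credit = $2,900 − $374 = $2,526.
Energy Efficiency Rebate: $96,400 is below the $97,200 cutoff, so the full $2,925 applies.
Total: $5,373 + $2,526 + $2,925 = $10,824.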